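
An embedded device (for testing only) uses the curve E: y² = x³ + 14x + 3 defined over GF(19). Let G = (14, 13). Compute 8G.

(15, 4)

Repeated addition: build up to 8G.
2G: tangent at (14, 13): λ = (3·14² + 14)/(2·13) ≡ 13/7. 7⁻¹ ≡ 11 (mod 19), so λ ≡ 13·11 ≡ 10.
  x = λ² - 14 - 14 = 100 - 28 ≡ 15; y = λ·(14 - 15) - 13 ≡ 15. → (15, 15)
3G: (15, 15) + (14, 13). λ = (13 - 15)/(14 - 15) ≡ 17/18 mod 19. 18⁻¹ ≡ 18 (mod 19), so λ ≡ 2.
  x = λ² - 15 - 14 = 4 - 29 ≡ 13; y = λ·(15 - 13) - 15 ≡ 8. → (13, 8)
4G: (13, 8) + (14, 13). λ = (13 - 8)/(14 - 13) ≡ 5/1 mod 19. 1⁻¹ ≡ 1 (mod 19) since 1·1 = 1 ≡ 1, so λ ≡ 5.
  x = λ² - 13 - 14 = 25 - 27 ≡ 17; y = λ·(13 - 17) - 8 ≡ 10. → (17, 10)
5G: (17, 10) + (14, 13). λ = (13 - 10)/(14 - 17) ≡ 3/16 mod 19. 16⁻¹ ≡ 6 (mod 19) since 16·6 = 96 ≡ 1, so λ ≡ 18.
  x = λ² - 17 - 14 = 324 - 31 ≡ 8; y = λ·(17 - 8) - 10 ≡ 0. → (8, 0)
6G: (8, 0) + (14, 13). λ = (13 - 0)/(14 - 8) ≡ 13/6 mod 19. 6⁻¹ ≡ 16 (mod 19) since 6·16 = 96 ≡ 1, so λ ≡ 18.
  x = λ² - 8 - 14 = 324 - 22 ≡ 17; y = λ·(8 - 17) - 0 ≡ 9. → (17, 9)
7G: (17, 9) + (14, 13). λ = (13 - 9)/(14 - 17) ≡ 4/16 mod 19. 16⁻¹ ≡ 6 (mod 19) since 16·6 = 96 ≡ 1, so λ ≡ 5.
  x = λ² - 17 - 14 = 25 - 31 ≡ 13; y = λ·(17 - 13) - 9 ≡ 11. → (13, 11)
8G: (13, 11) + (14, 13). λ = (13 - 11)/(14 - 13) ≡ 2/1 mod 19. 1⁻¹ ≡ 1 (mod 19), so λ ≡ 2.
  x = λ² - 13 - 14 = 4 - 27 ≡ 15; y = λ·(13 - 15) - 11 ≡ 4. → (15, 4)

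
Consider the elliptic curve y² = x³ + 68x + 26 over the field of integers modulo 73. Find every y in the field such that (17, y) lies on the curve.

6, 67

x³ + 68x + 26 = 6095 ≡ 36 (mod 73).
Square roots of 36 mod 73: 6 and 67 (since 6² = 36 ≡ 36).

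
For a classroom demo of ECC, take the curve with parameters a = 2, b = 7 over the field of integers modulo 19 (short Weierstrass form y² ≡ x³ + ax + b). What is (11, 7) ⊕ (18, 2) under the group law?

(11, 7) + (18, 2). λ = (2 - 7)/(18 - 11) ≡ 14/7 mod 19. 7⁻¹ ≡ 11 (mod 19), so λ ≡ 2.
  x = λ² - 11 - 18 = 4 - 29 ≡ 13; y = λ·(11 - 13) - 7 ≡ 8. → (13, 8)

(13, 8)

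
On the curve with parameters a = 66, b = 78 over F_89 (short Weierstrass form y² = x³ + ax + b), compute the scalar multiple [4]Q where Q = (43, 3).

Double-and-add on 4 = (100)₂. Start with Q = (43, 3) for the leading 1-bit.
double: tangent at (43, 3): λ = (3·43² + 66)/(2·3) ≡ 6/6. 6⁻¹ ≡ 15 (mod 89), so λ ≡ 6·15 ≡ 1.
  x = λ² - 43 - 43 = 1 - 86 ≡ 4; y = λ·(43 - 4) - 3 ≡ 36. → (4, 36)
double: tangent at (4, 36): λ = (3·4² + 66)/(2·36) ≡ 25/72. 72⁻¹ ≡ 68 (mod 89), so λ ≡ 25·68 ≡ 9.
  x = λ² - 4 - 4 = 81 - 8 ≡ 73; y = λ·(4 - 73) - 36 ≡ 55. → (73, 55)

(73, 55)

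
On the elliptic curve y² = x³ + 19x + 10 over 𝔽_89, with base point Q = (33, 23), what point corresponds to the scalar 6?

Repeated addition: build up to 6Q.
2Q: tangent at (33, 23): λ = (3·33² + 19)/(2·23) ≡ 82/46. 46⁻¹ ≡ 60 (mod 89) since 46·60 = 2760 ≡ 1, so λ ≡ 82·60 ≡ 25.
  x = λ² - 33 - 33 = 625 - 66 ≡ 25; y = λ·(33 - 25) - 23 ≡ 88. → (25, 88)
3Q: (25, 88) + (33, 23). λ = (23 - 88)/(33 - 25) ≡ 24/8 mod 89. 8⁻¹ ≡ 78 (mod 89), so λ ≡ 3.
  x = λ² - 25 - 33 = 9 - 58 ≡ 40; y = λ·(25 - 40) - 88 ≡ 45. → (40, 45)
4Q: (40, 45) + (33, 23). λ = (23 - 45)/(33 - 40) ≡ 67/82 mod 89. 82⁻¹ ≡ 38 (mod 89), so λ ≡ 54.
  x = λ² - 40 - 33 = 2916 - 73 ≡ 84; y = λ·(40 - 84) - 45 ≡ 71. → (84, 71)
5Q: (84, 71) + (33, 23). λ = (23 - 71)/(33 - 84) ≡ 41/38 mod 89. 38⁻¹ ≡ 82 (mod 89) since 38·82 = 3116 ≡ 1, so λ ≡ 69.
  x = λ² - 84 - 33 = 4761 - 117 ≡ 16; y = λ·(84 - 16) - 71 ≡ 82. → (16, 82)
6Q: (16, 82) + (33, 23). λ = (23 - 82)/(33 - 16) ≡ 30/17 mod 89. 17⁻¹ ≡ 21 (mod 89) since 17·21 = 357 ≡ 1, so λ ≡ 7.
  x = λ² - 16 - 33 = 49 - 49 ≡ 0; y = λ·(16 - 0) - 82 ≡ 30. → (0, 30)

(0, 30)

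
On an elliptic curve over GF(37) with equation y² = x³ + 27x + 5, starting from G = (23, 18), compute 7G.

(22, 31)

Double-and-add on 7 = (111)₂. Start with G = (23, 18) for the leading 1-bit.
double: tangent at (23, 18): λ = (3·23² + 27)/(2·18) ≡ 23/36. 36⁻¹ ≡ 36 (mod 37) since 36·36 = 1296 ≡ 1, so λ ≡ 23·36 ≡ 14.
  x = λ² - 23 - 23 = 196 - 46 ≡ 2; y = λ·(23 - 2) - 18 ≡ 17. → (2, 17)
add G: (2, 17) + (23, 18). λ = (18 - 17)/(23 - 2) ≡ 1/21 mod 37. 21⁻¹ ≡ 30 (mod 37) since 21·30 = 630 ≡ 1, so λ ≡ 30.
  x = λ² - 2 - 23 = 900 - 25 ≡ 24; y = λ·(2 - 24) - 17 ≡ 26. → (24, 26)
double: tangent at (24, 26): λ = (3·24² + 27)/(2·26) ≡ 16/15. 15⁻¹ ≡ 5 (mod 37), so λ ≡ 16·5 ≡ 6.
  x = λ² - 24 - 24 = 36 - 48 ≡ 25; y = λ·(24 - 25) - 26 ≡ 5. → (25, 5)
add G: (25, 5) + (23, 18). λ = (18 - 5)/(23 - 25) ≡ 13/35 mod 37. 35⁻¹ ≡ 18 (mod 37), so λ ≡ 12.
  x = λ² - 25 - 23 = 144 - 48 ≡ 22; y = λ·(25 - 22) - 5 ≡ 31. → (22, 31)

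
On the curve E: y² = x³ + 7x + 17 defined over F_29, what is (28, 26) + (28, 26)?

tangent at (28, 26): λ = (3·28² + 7)/(2·26) ≡ 10/23. 23⁻¹ ≡ 24 (mod 29), so λ ≡ 10·24 ≡ 8.
  x = λ² - 28 - 28 = 64 - 56 ≡ 8; y = λ·(28 - 8) - 26 ≡ 18. → (8, 18)

(8, 18)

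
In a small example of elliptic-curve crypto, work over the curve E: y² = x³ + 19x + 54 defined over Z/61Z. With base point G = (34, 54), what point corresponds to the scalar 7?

(38, 57)

Double-and-add on 7 = (111)₂. Start with G = (34, 54) for the leading 1-bit.
double: tangent at (34, 54): λ = (3·34² + 19)/(2·54) ≡ 10/47. 47⁻¹ ≡ 13 (mod 61), so λ ≡ 10·13 ≡ 8.
  x = λ² - 34 - 34 = 64 - 68 ≡ 57; y = λ·(34 - 57) - 54 ≡ 6. → (57, 6)
add G: (57, 6) + (34, 54). λ = (54 - 6)/(34 - 57) ≡ 48/38 mod 61. 38⁻¹ ≡ 53 (mod 61), so λ ≡ 43.
  x = λ² - 57 - 34 = 1849 - 91 ≡ 50; y = λ·(57 - 50) - 6 ≡ 51. → (50, 51)
double: tangent at (50, 51): λ = (3·50² + 19)/(2·51) ≡ 16/41. 41⁻¹ ≡ 3 (mod 61) since 41·3 = 123 ≡ 1, so λ ≡ 16·3 ≡ 48.
  x = λ² - 50 - 50 = 2304 - 100 ≡ 8; y = λ·(50 - 8) - 51 ≡ 13. → (8, 13)
add G: (8, 13) + (34, 54). λ = (54 - 13)/(34 - 8) ≡ 41/26 mod 61. 26⁻¹ ≡ 54 (mod 61) since 26·54 = 1404 ≡ 1, so λ ≡ 18.
  x = λ² - 8 - 34 = 324 - 42 ≡ 38; y = λ·(8 - 38) - 13 ≡ 57. → (38, 57)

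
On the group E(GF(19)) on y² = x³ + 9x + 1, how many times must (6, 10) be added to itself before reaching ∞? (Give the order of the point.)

2P: tangent at (6, 10): λ = (3·6² + 9)/(2·10) ≡ 3/1. 1⁻¹ ≡ 1 (mod 19), so λ ≡ 3·1 ≡ 3.
  x = λ² - 6 - 6 = 9 - 12 ≡ 16; y = λ·(6 - 16) - 10 ≡ 17. → (16, 17)
3P: (16, 17) + (6, 10). λ = (10 - 17)/(6 - 16) ≡ 12/9 mod 19. 9⁻¹ ≡ 17 (mod 19), so λ ≡ 14.
  x = λ² - 16 - 6 = 196 - 22 ≡ 3; y = λ·(16 - 3) - 17 ≡ 13. → (3, 13)
4P: (3, 13) + (6, 10). λ = (10 - 13)/(6 - 3) ≡ 16/3 mod 19. 3⁻¹ ≡ 13 (mod 19), so λ ≡ 18.
  x = λ² - 3 - 6 = 324 - 9 ≡ 11; y = λ·(3 - 11) - 13 ≡ 14. → (11, 14)
5P: (11, 14) + (6, 10). λ = (10 - 14)/(6 - 11) ≡ 15/14 mod 19. 14⁻¹ ≡ 15 (mod 19), so λ ≡ 16.
  x = λ² - 11 - 6 = 256 - 17 ≡ 11; y = λ·(11 - 11) - 14 ≡ 5. → (11, 5)
6P: (11, 5) + (6, 10). λ = (10 - 5)/(6 - 11) ≡ 5/14 mod 19. 14⁻¹ ≡ 15 (mod 19), so λ ≡ 18.
  x = λ² - 11 - 6 = 324 - 17 ≡ 3; y = λ·(11 - 3) - 5 ≡ 6. → (3, 6)
7P: (3, 6) + (6, 10). λ = (10 - 6)/(6 - 3) ≡ 4/3 mod 19. 3⁻¹ ≡ 13 (mod 19) since 3·13 = 39 ≡ 1, so λ ≡ 14.
  x = λ² - 3 - 6 = 196 - 9 ≡ 16; y = λ·(3 - 16) - 6 ≡ 2. → (16, 2)
8P: (16, 2) + (6, 10). λ = (10 - 2)/(6 - 16) ≡ 8/9 mod 19. 9⁻¹ ≡ 17 (mod 19) since 9·17 = 153 ≡ 1, so λ ≡ 3.
  x = λ² - 16 - 6 = 9 - 22 ≡ 6; y = λ·(16 - 6) - 2 ≡ 9. → (6, 9)
9P: (6, 9) + (6, 10): same x and y₁ ≡ -y₂, so the sum is ∞.
9P = ∞, so the order is 9.

9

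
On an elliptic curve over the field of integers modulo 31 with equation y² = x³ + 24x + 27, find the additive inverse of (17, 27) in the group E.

(17, 4)

-(17, 27) = (17, -27 mod 31) = (17, 4).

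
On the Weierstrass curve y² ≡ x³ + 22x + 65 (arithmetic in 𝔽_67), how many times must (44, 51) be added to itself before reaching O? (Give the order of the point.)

5

2P: tangent at (44, 51): λ = (3·44² + 22)/(2·51) ≡ 1/35. 35⁻¹ ≡ 23 (mod 67), so λ ≡ 1·23 ≡ 23.
  x = λ² - 44 - 44 = 529 - 88 ≡ 39; y = λ·(44 - 39) - 51 ≡ 64. → (39, 64)
3P: (39, 64) + (44, 51). λ = (51 - 64)/(44 - 39) ≡ 54/5 mod 67. 5⁻¹ ≡ 27 (mod 67) since 5·27 = 135 ≡ 1, so λ ≡ 51.
  x = λ² - 39 - 44 = 2601 - 83 ≡ 39; y = λ·(39 - 39) - 64 ≡ 3. → (39, 3)
4P: (39, 3) + (44, 51). λ = (51 - 3)/(44 - 39) ≡ 48/5 mod 67. 5⁻¹ ≡ 27 (mod 67), so λ ≡ 23.
  x = λ² - 39 - 44 = 529 - 83 ≡ 44; y = λ·(39 - 44) - 3 ≡ 16. → (44, 16)
5P: (44, 16) + (44, 51): same x and y₁ ≡ -y₂, so the sum is O.
5P = O, so the order is 5.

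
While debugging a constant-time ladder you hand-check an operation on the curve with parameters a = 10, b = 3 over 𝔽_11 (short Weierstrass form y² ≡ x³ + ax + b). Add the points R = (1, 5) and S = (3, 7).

(8, 10)

(1, 5) + (3, 7). λ = (7 - 5)/(3 - 1) ≡ 2/2 mod 11. 2⁻¹ ≡ 6 (mod 11), so λ ≡ 1.
  x = λ² - 1 - 3 = 1 - 4 ≡ 8; y = λ·(1 - 8) - 5 ≡ 10. → (8, 10)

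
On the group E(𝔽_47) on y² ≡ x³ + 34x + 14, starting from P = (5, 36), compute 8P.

Repeated addition: build up to 8P.
2P: tangent at (5, 36): λ = (3·5² + 34)/(2·36) ≡ 15/25. 25⁻¹ ≡ 32 (mod 47), so λ ≡ 15·32 ≡ 10.
  x = λ² - 5 - 5 = 100 - 10 ≡ 43; y = λ·(5 - 43) - 36 ≡ 7. → (43, 7)
3P: (43, 7) + (5, 36). λ = (36 - 7)/(5 - 43) ≡ 29/9 mod 47. 9⁻¹ ≡ 21 (mod 47), so λ ≡ 45.
  x = λ² - 43 - 5 = 2025 - 48 ≡ 3; y = λ·(43 - 3) - 7 ≡ 7. → (3, 7)
4P: (3, 7) + (5, 36). λ = (36 - 7)/(5 - 3) ≡ 29/2 mod 47. 2⁻¹ ≡ 24 (mod 47) since 2·24 = 48 ≡ 1, so λ ≡ 38.
  x = λ² - 3 - 5 = 1444 - 8 ≡ 26; y = λ·(3 - 26) - 7 ≡ 12. → (26, 12)
5P: (26, 12) + (5, 36). λ = (36 - 12)/(5 - 26) ≡ 24/26 mod 47. 26⁻¹ ≡ 38 (mod 47), so λ ≡ 19.
  x = λ² - 26 - 5 = 361 - 31 ≡ 1; y = λ·(26 - 1) - 12 ≡ 40. → (1, 40)
6P: (1, 40) + (5, 36). λ = (36 - 40)/(5 - 1) ≡ 43/4 mod 47. 4⁻¹ ≡ 12 (mod 47), so λ ≡ 46.
  x = λ² - 1 - 5 = 2116 - 6 ≡ 42; y = λ·(1 - 42) - 40 ≡ 1. → (42, 1)
7P: (42, 1) + (5, 36). λ = (36 - 1)/(5 - 42) ≡ 35/10 mod 47. 10⁻¹ ≡ 33 (mod 47) since 10·33 = 330 ≡ 1, so λ ≡ 27.
  x = λ² - 42 - 5 = 729 - 47 ≡ 24; y = λ·(42 - 24) - 1 ≡ 15. → (24, 15)
8P: (24, 15) + (5, 36). λ = (36 - 15)/(5 - 24) ≡ 21/28 mod 47. 28⁻¹ ≡ 42 (mod 47) since 28·42 = 1176 ≡ 1, so λ ≡ 36.
  x = λ² - 24 - 5 = 1296 - 29 ≡ 45; y = λ·(24 - 45) - 15 ≡ 28. → (45, 28)

(45, 28)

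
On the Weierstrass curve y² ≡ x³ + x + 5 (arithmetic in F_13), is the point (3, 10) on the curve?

yes

y² = 10² ≡ 9; x³ + 1x + 5 = 35 ≡ 9 (mod 13). 9 = 9.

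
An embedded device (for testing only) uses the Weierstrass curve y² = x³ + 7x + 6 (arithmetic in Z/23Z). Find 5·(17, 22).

(10, 15)

Write G = (17, 22).
Repeated addition: build up to 5G.
2G: tangent at (17, 22): λ = (3·17² + 7)/(2·22) ≡ 0/21. 21⁻¹ ≡ 11 (mod 23), so λ ≡ 0·11 ≡ 0.
  x = λ² - 17 - 17 = 0 - 34 ≡ 12; y = λ·(17 - 12) - 22 ≡ 1. → (12, 1)
3G: (12, 1) + (17, 22). λ = (22 - 1)/(17 - 12) ≡ 21/5 mod 23. 5⁻¹ ≡ 14 (mod 23) since 5·14 = 70 ≡ 1, so λ ≡ 18.
  x = λ² - 12 - 17 = 324 - 29 ≡ 19; y = λ·(12 - 19) - 1 ≡ 11. → (19, 11)
4G: (19, 11) + (17, 22). λ = (22 - 11)/(17 - 19) ≡ 11/21 mod 23. 21⁻¹ ≡ 11 (mod 23), so λ ≡ 6.
  x = λ² - 19 - 17 = 36 - 36 ≡ 0; y = λ·(19 - 0) - 11 ≡ 11. → (0, 11)
5G: (0, 11) + (17, 22). λ = (22 - 11)/(17 - 0) ≡ 11/17 mod 23. 17⁻¹ ≡ 19 (mod 23), so λ ≡ 2.
  x = λ² - 0 - 17 = 4 - 17 ≡ 10; y = λ·(0 - 10) - 11 ≡ 15. → (10, 15)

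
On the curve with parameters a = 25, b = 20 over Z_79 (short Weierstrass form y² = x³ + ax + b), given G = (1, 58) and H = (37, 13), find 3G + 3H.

(32, 31)

First 3G:
Repeated addition: build up to 3G.
2G: tangent at (1, 58): λ = (3·1² + 25)/(2·58) ≡ 28/37. 37⁻¹ ≡ 47 (mod 79), so λ ≡ 28·47 ≡ 52.
  x = λ² - 1 - 1 = 2704 - 2 ≡ 16; y = λ·(1 - 16) - 58 ≡ 31. → (16, 31)
3G: (16, 31) + (1, 58). λ = (58 - 31)/(1 - 16) ≡ 27/64 mod 79. 64⁻¹ ≡ 21 (mod 79), so λ ≡ 14.
  x = λ² - 16 - 1 = 196 - 17 ≡ 21; y = λ·(16 - 21) - 31 ≡ 57. → (21, 57)
3G = (21, 57).
Next 3H:
Repeated addition: build up to 3H.
2H: tangent at (37, 13): λ = (3·37² + 25)/(2·13) ≡ 24/26. 26⁻¹ ≡ 76 (mod 79), so λ ≡ 24·76 ≡ 7.
  x = λ² - 37 - 37 = 49 - 74 ≡ 54; y = λ·(37 - 54) - 13 ≡ 26. → (54, 26)
3H: (54, 26) + (37, 13). λ = (13 - 26)/(37 - 54) ≡ 66/62 mod 79. 62⁻¹ ≡ 65 (mod 79), so λ ≡ 24.
  x = λ² - 54 - 37 = 576 - 91 ≡ 11; y = λ·(54 - 11) - 26 ≡ 58. → (11, 58)
3H = (11, 58).
Finally 3G + 3H:
(21, 57) + (11, 58). λ = (58 - 57)/(11 - 21) ≡ 1/69 mod 79. 69⁻¹ ≡ 71 (mod 79), so λ ≡ 71.
  x = λ² - 21 - 11 = 5041 - 32 ≡ 32; y = λ·(21 - 32) - 57 ≡ 31. → (32, 31)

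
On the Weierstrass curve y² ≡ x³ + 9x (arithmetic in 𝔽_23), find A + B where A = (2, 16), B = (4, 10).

(3, 10)

(2, 16) + (4, 10). λ = (10 - 16)/(4 - 2) ≡ 17/2 mod 23. 2⁻¹ ≡ 12 (mod 23), so λ ≡ 20.
  x = λ² - 2 - 4 = 400 - 6 ≡ 3; y = λ·(2 - 3) - 16 ≡ 10. → (3, 10)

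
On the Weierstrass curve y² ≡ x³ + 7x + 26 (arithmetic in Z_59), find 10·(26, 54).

(50, 1)

Write P = (26, 54).
Repeated addition: build up to 10P.
2P: tangent at (26, 54): λ = (3·26² + 7)/(2·54) ≡ 29/49. 49⁻¹ ≡ 53 (mod 59) since 49·53 = 2597 ≡ 1, so λ ≡ 29·53 ≡ 3.
  x = λ² - 26 - 26 = 9 - 52 ≡ 16; y = λ·(26 - 16) - 54 ≡ 35. → (16, 35)
3P: (16, 35) + (26, 54). λ = (54 - 35)/(26 - 16) ≡ 19/10 mod 59. 10⁻¹ ≡ 6 (mod 59) since 10·6 = 60 ≡ 1, so λ ≡ 55.
  x = λ² - 16 - 26 = 3025 - 42 ≡ 33; y = λ·(16 - 33) - 35 ≡ 33. → (33, 33)
4P: (33, 33) + (26, 54). λ = (54 - 33)/(26 - 33) ≡ 21/52 mod 59. 52⁻¹ ≡ 42 (mod 59) since 52·42 = 2184 ≡ 1, so λ ≡ 56.
  x = λ² - 33 - 26 = 3136 - 59 ≡ 9; y = λ·(33 - 9) - 33 ≡ 13. → (9, 13)
5P: (9, 13) + (26, 54). λ = (54 - 13)/(26 - 9) ≡ 41/17 mod 59. 17⁻¹ ≡ 7 (mod 59), so λ ≡ 51.
  x = λ² - 9 - 26 = 2601 - 35 ≡ 29; y = λ·(9 - 29) - 13 ≡ 29. → (29, 29)
6P: (29, 29) + (26, 54). λ = (54 - 29)/(26 - 29) ≡ 25/56 mod 59. 56⁻¹ ≡ 39 (mod 59), so λ ≡ 31.
  x = λ² - 29 - 26 = 961 - 55 ≡ 21; y = λ·(29 - 21) - 29 ≡ 42. → (21, 42)
7P: (21, 42) + (26, 54). λ = (54 - 42)/(26 - 21) ≡ 12/5 mod 59. 5⁻¹ ≡ 12 (mod 59), so λ ≡ 26.
  x = λ² - 21 - 26 = 676 - 47 ≡ 39; y = λ·(21 - 39) - 42 ≡ 21. → (39, 21)
8P: (39, 21) + (26, 54). λ = (54 - 21)/(26 - 39) ≡ 33/46 mod 59. 46⁻¹ ≡ 9 (mod 59), so λ ≡ 2.
  x = λ² - 39 - 26 = 4 - 65 ≡ 57; y = λ·(39 - 57) - 21 ≡ 2. → (57, 2)
9P: (57, 2) + (26, 54). λ = (54 - 2)/(26 - 57) ≡ 52/28 mod 59. 28⁻¹ ≡ 19 (mod 59), so λ ≡ 44.
  x = λ² - 57 - 26 = 1936 - 83 ≡ 24; y = λ·(57 - 24) - 2 ≡ 34. → (24, 34)
10P: (24, 34) + (26, 54). λ = (54 - 34)/(26 - 24) ≡ 20/2 mod 59. 2⁻¹ ≡ 30 (mod 59), so λ ≡ 10.
  x = λ² - 24 - 26 = 100 - 50 ≡ 50; y = λ·(24 - 50) - 34 ≡ 1. → (50, 1)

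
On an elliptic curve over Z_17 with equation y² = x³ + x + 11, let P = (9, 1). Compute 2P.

(8, 2)

tangent at (9, 1): λ = (3·9² + 1)/(2·1) ≡ 6/2. 2⁻¹ ≡ 9 (mod 17) since 2·9 = 18 ≡ 1, so λ ≡ 6·9 ≡ 3.
  x = λ² - 9 - 9 = 9 - 18 ≡ 8; y = λ·(9 - 8) - 1 ≡ 2. → (8, 2)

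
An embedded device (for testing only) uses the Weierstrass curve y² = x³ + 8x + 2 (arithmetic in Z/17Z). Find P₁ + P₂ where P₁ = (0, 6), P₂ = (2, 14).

(14, 6)

(0, 6) + (2, 14). λ = (14 - 6)/(2 - 0) ≡ 8/2 mod 17. 2⁻¹ ≡ 9 (mod 17) since 2·9 = 18 ≡ 1, so λ ≡ 4.
  x = λ² - 0 - 2 = 16 - 2 ≡ 14; y = λ·(0 - 14) - 6 ≡ 6. → (14, 6)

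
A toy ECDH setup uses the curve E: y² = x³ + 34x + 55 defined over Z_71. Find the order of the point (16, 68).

5

2P: tangent at (16, 68): λ = (3·16² + 34)/(2·68) ≡ 21/65. 65⁻¹ ≡ 59 (mod 71), so λ ≡ 21·59 ≡ 32.
  x = λ² - 16 - 16 = 1024 - 32 ≡ 69; y = λ·(16 - 69) - 68 ≡ 11. → (69, 11)
3P: (69, 11) + (16, 68). λ = (68 - 11)/(16 - 69) ≡ 57/18 mod 71. 18⁻¹ ≡ 4 (mod 71) since 18·4 = 72 ≡ 1, so λ ≡ 15.
  x = λ² - 69 - 16 = 225 - 85 ≡ 69; y = λ·(69 - 69) - 11 ≡ 60. → (69, 60)
4P: (69, 60) + (16, 68). λ = (68 - 60)/(16 - 69) ≡ 8/18 mod 71. 18⁻¹ ≡ 4 (mod 71) since 18·4 = 72 ≡ 1, so λ ≡ 32.
  x = λ² - 69 - 16 = 1024 - 85 ≡ 16; y = λ·(69 - 16) - 60 ≡ 3. → (16, 3)
5P: (16, 3) + (16, 68): same x and y₁ ≡ -y₂, so the sum is O.
5P = O, so the order is 5.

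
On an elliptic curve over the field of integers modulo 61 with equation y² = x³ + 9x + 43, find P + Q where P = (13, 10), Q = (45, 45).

(13, 10) + (45, 45). λ = (45 - 10)/(45 - 13) ≡ 35/32 mod 61. 32⁻¹ ≡ 21 (mod 61) since 32·21 = 672 ≡ 1, so λ ≡ 3.
  x = λ² - 13 - 45 = 9 - 58 ≡ 12; y = λ·(13 - 12) - 10 ≡ 54. → (12, 54)

(12, 54)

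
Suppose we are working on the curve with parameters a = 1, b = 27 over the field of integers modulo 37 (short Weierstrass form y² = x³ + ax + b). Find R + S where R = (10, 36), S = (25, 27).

(29, 5)

(10, 36) + (25, 27). λ = (27 - 36)/(25 - 10) ≡ 28/15 mod 37. 15⁻¹ ≡ 5 (mod 37) since 15·5 = 75 ≡ 1, so λ ≡ 29.
  x = λ² - 10 - 25 = 841 - 35 ≡ 29; y = λ·(10 - 29) - 36 ≡ 5. → (29, 5)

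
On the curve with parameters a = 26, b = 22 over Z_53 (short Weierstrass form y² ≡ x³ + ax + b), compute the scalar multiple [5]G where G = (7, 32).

Repeated addition: build up to 5G.
2G: tangent at (7, 32): λ = (3·7² + 26)/(2·32) ≡ 14/11. 11⁻¹ ≡ 29 (mod 53), so λ ≡ 14·29 ≡ 35.
  x = λ² - 7 - 7 = 1225 - 14 ≡ 45; y = λ·(7 - 45) - 32 ≡ 16. → (45, 16)
3G: (45, 16) + (7, 32). λ = (32 - 16)/(7 - 45) ≡ 16/15 mod 53. 15⁻¹ ≡ 46 (mod 53), so λ ≡ 47.
  x = λ² - 45 - 7 = 2209 - 52 ≡ 37; y = λ·(45 - 37) - 16 ≡ 42. → (37, 42)
4G: (37, 42) + (7, 32). λ = (32 - 42)/(7 - 37) ≡ 43/23 mod 53. 23⁻¹ ≡ 30 (mod 53), so λ ≡ 18.
  x = λ² - 37 - 7 = 324 - 44 ≡ 15; y = λ·(37 - 15) - 42 ≡ 36. → (15, 36)
5G: (15, 36) + (7, 32). λ = (32 - 36)/(7 - 15) ≡ 49/45 mod 53. 45⁻¹ ≡ 33 (mod 53) since 45·33 = 1485 ≡ 1, so λ ≡ 27.
  x = λ² - 15 - 7 = 729 - 22 ≡ 18; y = λ·(15 - 18) - 36 ≡ 42. → (18, 42)

(18, 42)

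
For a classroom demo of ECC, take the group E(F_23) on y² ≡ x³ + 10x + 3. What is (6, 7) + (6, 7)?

tangent at (6, 7): λ = (3·6² + 10)/(2·7) ≡ 3/14. 14⁻¹ ≡ 5 (mod 23), so λ ≡ 3·5 ≡ 15.
  x = λ² - 6 - 6 = 225 - 12 ≡ 6; y = λ·(6 - 6) - 7 ≡ 16. → (6, 16)

(6, 16)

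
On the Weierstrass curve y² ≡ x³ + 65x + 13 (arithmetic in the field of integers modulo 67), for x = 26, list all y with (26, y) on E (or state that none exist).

none

x³ + 65x + 13 = 19279 ≡ 50 (mod 67).
50 is a non-residue mod 67; no y exists.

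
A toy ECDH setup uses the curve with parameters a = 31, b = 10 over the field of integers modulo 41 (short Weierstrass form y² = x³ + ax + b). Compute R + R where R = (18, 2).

(25, 16)

tangent at (18, 2): λ = (3·18² + 31)/(2·2) ≡ 19/4. 4⁻¹ ≡ 31 (mod 41), so λ ≡ 19·31 ≡ 15.
  x = λ² - 18 - 18 = 225 - 36 ≡ 25; y = λ·(18 - 25) - 2 ≡ 16. → (25, 16)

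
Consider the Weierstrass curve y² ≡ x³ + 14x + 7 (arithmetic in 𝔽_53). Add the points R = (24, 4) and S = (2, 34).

(24, 4) + (2, 34). λ = (34 - 4)/(2 - 24) ≡ 30/31 mod 53. 31⁻¹ ≡ 12 (mod 53), so λ ≡ 42.
  x = λ² - 24 - 2 = 1764 - 26 ≡ 42; y = λ·(24 - 42) - 4 ≡ 35. → (42, 35)

(42, 35)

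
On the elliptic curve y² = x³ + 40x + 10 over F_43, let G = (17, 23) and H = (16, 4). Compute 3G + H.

(31, 9)

First 3G:
Repeated addition: build up to 3G.
2G: tangent at (17, 23): λ = (3·17² + 40)/(2·23) ≡ 4/3. 3⁻¹ ≡ 29 (mod 43) since 3·29 = 87 ≡ 1, so λ ≡ 4·29 ≡ 30.
  x = λ² - 17 - 17 = 900 - 34 ≡ 6; y = λ·(17 - 6) - 23 ≡ 6. → (6, 6)
3G: (6, 6) + (17, 23). λ = (23 - 6)/(17 - 6) ≡ 17/11 mod 43. 11⁻¹ ≡ 4 (mod 43), so λ ≡ 25.
  x = λ² - 6 - 17 = 625 - 23 ≡ 0; y = λ·(6 - 0) - 6 ≡ 15. → (0, 15)
3G = (0, 15).
Finally 3G + H:
(0, 15) + (16, 4). λ = (4 - 15)/(16 - 0) ≡ 32/16 mod 43. 16⁻¹ ≡ 35 (mod 43) since 16·35 = 560 ≡ 1, so λ ≡ 2.
  x = λ² - 0 - 16 = 4 - 16 ≡ 31; y = λ·(0 - 31) - 15 ≡ 9. → (31, 9)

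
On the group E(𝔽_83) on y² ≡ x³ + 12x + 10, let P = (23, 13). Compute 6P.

Double-and-add on 6 = (110)₂. Start with P = (23, 13) for the leading 1-bit.
double: tangent at (23, 13): λ = (3·23² + 12)/(2·13) ≡ 22/26. 26⁻¹ ≡ 16 (mod 83) since 26·16 = 416 ≡ 1, so λ ≡ 22·16 ≡ 20.
  x = λ² - 23 - 23 = 400 - 46 ≡ 22; y = λ·(23 - 22) - 13 ≡ 7. → (22, 7)
add P: (22, 7) + (23, 13). λ = (13 - 7)/(23 - 22) ≡ 6/1 mod 83. 1⁻¹ ≡ 1 (mod 83) since 1·1 = 1 ≡ 1, so λ ≡ 6.
  x = λ² - 22 - 23 = 36 - 45 ≡ 74; y = λ·(22 - 74) - 7 ≡ 13. → (74, 13)
double: tangent at (74, 13): λ = (3·74² + 12)/(2·13) ≡ 6/26. 26⁻¹ ≡ 16 (mod 83), so λ ≡ 6·16 ≡ 13.
  x = λ² - 74 - 74 = 169 - 148 ≡ 21; y = λ·(74 - 21) - 13 ≡ 12. → (21, 12)

(21, 12)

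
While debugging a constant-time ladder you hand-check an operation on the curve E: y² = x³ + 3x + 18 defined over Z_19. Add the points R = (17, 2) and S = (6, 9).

(3, 15)

(17, 2) + (6, 9). λ = (9 - 2)/(6 - 17) ≡ 7/8 mod 19. 8⁻¹ ≡ 12 (mod 19) since 8·12 = 96 ≡ 1, so λ ≡ 8.
  x = λ² - 17 - 6 = 64 - 23 ≡ 3; y = λ·(17 - 3) - 2 ≡ 15. → (3, 15)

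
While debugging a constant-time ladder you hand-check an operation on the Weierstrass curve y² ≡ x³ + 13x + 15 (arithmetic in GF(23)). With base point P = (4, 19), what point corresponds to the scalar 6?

Double-and-add on 6 = (110)₂. Start with P = (4, 19) for the leading 1-bit.
double: tangent at (4, 19): λ = (3·4² + 13)/(2·19) ≡ 15/15. 15⁻¹ ≡ 20 (mod 23) since 15·20 = 300 ≡ 1, so λ ≡ 15·20 ≡ 1.
  x = λ² - 4 - 4 = 1 - 8 ≡ 16; y = λ·(4 - 16) - 19 ≡ 15. → (16, 15)
add P: (16, 15) + (4, 19). λ = (19 - 15)/(4 - 16) ≡ 4/11 mod 23. 11⁻¹ ≡ 21 (mod 23) since 11·21 = 231 ≡ 1, so λ ≡ 15.
  x = λ² - 16 - 4 = 225 - 20 ≡ 21; y = λ·(16 - 21) - 15 ≡ 2. → (21, 2)
double: tangent at (21, 2): λ = (3·21² + 13)/(2·2) ≡ 2/4. 4⁻¹ ≡ 6 (mod 23) since 4·6 = 24 ≡ 1, so λ ≡ 2·6 ≡ 12.
  x = λ² - 21 - 21 = 144 - 42 ≡ 10; y = λ·(21 - 10) - 2 ≡ 15. → (10, 15)

(10, 15)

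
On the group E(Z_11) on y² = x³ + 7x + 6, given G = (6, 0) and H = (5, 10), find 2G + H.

First 2G:
Repeated addition: build up to 2G.
2G: (6, 0) + (6, 0): same x and y₁ ≡ -y₂, so the sum is ∞.
2G = ∞.
Finally 2G + H:
∞ + (5, 10) = (5, 10) (identity).

(5, 10)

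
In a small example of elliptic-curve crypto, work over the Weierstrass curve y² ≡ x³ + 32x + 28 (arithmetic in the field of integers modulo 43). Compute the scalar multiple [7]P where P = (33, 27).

(19, 20)

Double-and-add on 7 = (111)₂. Start with P = (33, 27) for the leading 1-bit.
double: tangent at (33, 27): λ = (3·33² + 32)/(2·27) ≡ 31/11. 11⁻¹ ≡ 4 (mod 43) since 11·4 = 44 ≡ 1, so λ ≡ 31·4 ≡ 38.
  x = λ² - 33 - 33 = 1444 - 66 ≡ 2; y = λ·(33 - 2) - 27 ≡ 33. → (2, 33)
add P: (2, 33) + (33, 27). λ = (27 - 33)/(33 - 2) ≡ 37/31 mod 43. 31⁻¹ ≡ 25 (mod 43) since 31·25 = 775 ≡ 1, so λ ≡ 22.
  x = λ² - 2 - 33 = 484 - 35 ≡ 19; y = λ·(2 - 19) - 33 ≡ 23. → (19, 23)
double: tangent at (19, 23): λ = (3·19² + 32)/(2·23) ≡ 40/3. 3⁻¹ ≡ 29 (mod 43) since 3·29 = 87 ≡ 1, so λ ≡ 40·29 ≡ 42.
  x = λ² - 19 - 19 = 1764 - 38 ≡ 6; y = λ·(19 - 6) - 23 ≡ 7. → (6, 7)
add P: (6, 7) + (33, 27). λ = (27 - 7)/(33 - 6) ≡ 20/27 mod 43. 27⁻¹ ≡ 8 (mod 43), so λ ≡ 31.
  x = λ² - 6 - 33 = 961 - 39 ≡ 19; y = λ·(6 - 19) - 7 ≡ 20. → (19, 20)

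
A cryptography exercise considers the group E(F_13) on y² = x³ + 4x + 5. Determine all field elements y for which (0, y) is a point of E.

none

x³ + 4x + 5 = 5 ≡ 5 (mod 13).
5 is a non-residue mod 13; no y exists.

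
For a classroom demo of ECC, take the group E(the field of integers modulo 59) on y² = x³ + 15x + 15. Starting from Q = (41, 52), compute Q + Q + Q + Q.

Double-and-add on 4 = (100)₂. Start with Q = (41, 52) for the leading 1-bit.
double: tangent at (41, 52): λ = (3·41² + 15)/(2·52) ≡ 43/45. 45⁻¹ ≡ 21 (mod 59), so λ ≡ 43·21 ≡ 18.
  x = λ² - 41 - 41 = 324 - 82 ≡ 6; y = λ·(41 - 6) - 52 ≡ 47. → (6, 47)
double: tangent at (6, 47): λ = (3·6² + 15)/(2·47) ≡ 5/35. 35⁻¹ ≡ 27 (mod 59), so λ ≡ 5·27 ≡ 17.
  x = λ² - 6 - 6 = 289 - 12 ≡ 41; y = λ·(6 - 41) - 47 ≡ 7. → (41, 7)

(41, 7)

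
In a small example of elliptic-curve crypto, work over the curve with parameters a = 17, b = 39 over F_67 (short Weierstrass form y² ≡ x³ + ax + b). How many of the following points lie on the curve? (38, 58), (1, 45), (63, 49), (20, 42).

(38, 58): 58² ≡ 14, rhs ≡ 14 → on.
(1, 45): 45² ≡ 15, rhs ≡ 57 → off.
(63, 49): 49² ≡ 56, rhs ≡ 41 → off.
(20, 42): 42² ≡ 22, rhs ≡ 4 → off.

1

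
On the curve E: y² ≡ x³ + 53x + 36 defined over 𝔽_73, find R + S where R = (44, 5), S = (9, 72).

(36, 36)

(44, 5) + (9, 72). λ = (72 - 5)/(9 - 44) ≡ 67/38 mod 73. 38⁻¹ ≡ 25 (mod 73) since 38·25 = 950 ≡ 1, so λ ≡ 69.
  x = λ² - 44 - 9 = 4761 - 53 ≡ 36; y = λ·(44 - 36) - 5 ≡ 36. → (36, 36)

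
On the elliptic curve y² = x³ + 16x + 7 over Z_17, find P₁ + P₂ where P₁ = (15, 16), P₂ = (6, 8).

(14, 0)

(15, 16) + (6, 8). λ = (8 - 16)/(6 - 15) ≡ 9/8 mod 17. 8⁻¹ ≡ 15 (mod 17), so λ ≡ 16.
  x = λ² - 15 - 6 = 256 - 21 ≡ 14; y = λ·(15 - 14) - 16 ≡ 0. → (14, 0)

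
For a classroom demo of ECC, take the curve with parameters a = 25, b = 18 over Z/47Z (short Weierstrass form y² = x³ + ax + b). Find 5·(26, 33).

(40, 39)

Write G = (26, 33).
Repeated addition: build up to 5G.
2G: tangent at (26, 33): λ = (3·26² + 25)/(2·33) ≡ 32/19. 19⁻¹ ≡ 5 (mod 47) since 19·5 = 95 ≡ 1, so λ ≡ 32·5 ≡ 19.
  x = λ² - 26 - 26 = 361 - 52 ≡ 27; y = λ·(26 - 27) - 33 ≡ 42. → (27, 42)
3G: (27, 42) + (26, 33). λ = (33 - 42)/(26 - 27) ≡ 38/46 mod 47. 46⁻¹ ≡ 46 (mod 47), so λ ≡ 9.
  x = λ² - 27 - 26 = 81 - 53 ≡ 28; y = λ·(27 - 28) - 42 ≡ 43. → (28, 43)
4G: (28, 43) + (26, 33). λ = (33 - 43)/(26 - 28) ≡ 37/45 mod 47. 45⁻¹ ≡ 23 (mod 47), so λ ≡ 5.
  x = λ² - 28 - 26 = 25 - 54 ≡ 18; y = λ·(28 - 18) - 43 ≡ 7. → (18, 7)
5G: (18, 7) + (26, 33). λ = (33 - 7)/(26 - 18) ≡ 26/8 mod 47. 8⁻¹ ≡ 6 (mod 47), so λ ≡ 15.
  x = λ² - 18 - 26 = 225 - 44 ≡ 40; y = λ·(18 - 40) - 7 ≡ 39. → (40, 39)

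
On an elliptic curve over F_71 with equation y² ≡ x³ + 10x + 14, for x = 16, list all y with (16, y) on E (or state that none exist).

9, 62

x³ + 10x + 14 = 4270 ≡ 10 (mod 71).
Square roots of 10 mod 71: 9 and 62 (since 9² = 81 ≡ 10).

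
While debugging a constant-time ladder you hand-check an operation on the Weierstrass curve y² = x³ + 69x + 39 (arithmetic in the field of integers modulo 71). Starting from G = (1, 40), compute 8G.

Double-and-add on 8 = (1000)₂. Start with G = (1, 40) for the leading 1-bit.
double: tangent at (1, 40): λ = (3·1² + 69)/(2·40) ≡ 1/9. 9⁻¹ ≡ 8 (mod 71), so λ ≡ 1·8 ≡ 8.
  x = λ² - 1 - 1 = 64 - 2 ≡ 62; y = λ·(1 - 62) - 40 ≡ 40. → (62, 40)
double: tangent at (62, 40): λ = (3·62² + 69)/(2·40) ≡ 28/9. 9⁻¹ ≡ 8 (mod 71), so λ ≡ 28·8 ≡ 11.
  x = λ² - 62 - 62 = 121 - 124 ≡ 68; y = λ·(62 - 68) - 40 ≡ 36. → (68, 36)
double: tangent at (68, 36): λ = (3·68² + 69)/(2·36) ≡ 25/1. 1⁻¹ ≡ 1 (mod 71), so λ ≡ 25·1 ≡ 25.
  x = λ² - 68 - 68 = 625 - 136 ≡ 63; y = λ·(68 - 63) - 36 ≡ 18. → (63, 18)

(63, 18)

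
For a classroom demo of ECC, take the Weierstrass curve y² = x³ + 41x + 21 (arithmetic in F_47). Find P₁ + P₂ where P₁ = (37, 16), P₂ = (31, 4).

(37, 16) + (31, 4). λ = (4 - 16)/(31 - 37) ≡ 35/41 mod 47. 41⁻¹ ≡ 39 (mod 47) since 41·39 = 1599 ≡ 1, so λ ≡ 2.
  x = λ² - 37 - 31 = 4 - 68 ≡ 30; y = λ·(37 - 30) - 16 ≡ 45. → (30, 45)

(30, 45)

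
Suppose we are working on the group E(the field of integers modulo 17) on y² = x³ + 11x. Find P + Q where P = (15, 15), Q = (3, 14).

(14, 12)

(15, 15) + (3, 14). λ = (14 - 15)/(3 - 15) ≡ 16/5 mod 17. 5⁻¹ ≡ 7 (mod 17), so λ ≡ 10.
  x = λ² - 15 - 3 = 100 - 18 ≡ 14; y = λ·(15 - 14) - 15 ≡ 12. → (14, 12)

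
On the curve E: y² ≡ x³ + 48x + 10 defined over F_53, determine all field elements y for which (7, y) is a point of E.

x³ + 48x + 10 = 689 ≡ 0 (mod 53).
Only y = 0 satisfies y² ≡ 0.

0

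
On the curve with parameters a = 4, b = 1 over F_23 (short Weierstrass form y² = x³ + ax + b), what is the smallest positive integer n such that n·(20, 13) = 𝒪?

9

2P: tangent at (20, 13): λ = (3·20² + 4)/(2·13) ≡ 8/3. 3⁻¹ ≡ 8 (mod 23), so λ ≡ 8·8 ≡ 18.
  x = λ² - 20 - 20 = 324 - 40 ≡ 8; y = λ·(20 - 8) - 13 ≡ 19. → (8, 19)
3P: (8, 19) + (20, 13). λ = (13 - 19)/(20 - 8) ≡ 17/12 mod 23. 12⁻¹ ≡ 2 (mod 23), so λ ≡ 11.
  x = λ² - 8 - 20 = 121 - 28 ≡ 1; y = λ·(8 - 1) - 19 ≡ 12. → (1, 12)
4P: (1, 12) + (20, 13). λ = (13 - 12)/(20 - 1) ≡ 1/19 mod 23. 19⁻¹ ≡ 17 (mod 23), so λ ≡ 17.
  x = λ² - 1 - 20 = 289 - 21 ≡ 15; y = λ·(1 - 15) - 12 ≡ 3. → (15, 3)
5P: (15, 3) + (20, 13). λ = (13 - 3)/(20 - 15) ≡ 10/5 mod 23. 5⁻¹ ≡ 14 (mod 23), so λ ≡ 2.
  x = λ² - 15 - 20 = 4 - 35 ≡ 15; y = λ·(15 - 15) - 3 ≡ 20. → (15, 20)
6P: (15, 20) + (20, 13). λ = (13 - 20)/(20 - 15) ≡ 16/5 mod 23. 5⁻¹ ≡ 14 (mod 23) since 5·14 = 70 ≡ 1, so λ ≡ 17.
  x = λ² - 15 - 20 = 289 - 35 ≡ 1; y = λ·(15 - 1) - 20 ≡ 11. → (1, 11)
7P: (1, 11) + (20, 13). λ = (13 - 11)/(20 - 1) ≡ 2/19 mod 23. 19⁻¹ ≡ 17 (mod 23), so λ ≡ 11.
  x = λ² - 1 - 20 = 121 - 21 ≡ 8; y = λ·(1 - 8) - 11 ≡ 4. → (8, 4)
8P: (8, 4) + (20, 13). λ = (13 - 4)/(20 - 8) ≡ 9/12 mod 23. 12⁻¹ ≡ 2 (mod 23) since 12·2 = 24 ≡ 1, so λ ≡ 18.
  x = λ² - 8 - 20 = 324 - 28 ≡ 20; y = λ·(8 - 20) - 4 ≡ 10. → (20, 10)
9P: (20, 10) + (20, 13): same x and y₁ ≡ -y₂, so the sum is 𝒪.
9P = 𝒪, so the order is 9.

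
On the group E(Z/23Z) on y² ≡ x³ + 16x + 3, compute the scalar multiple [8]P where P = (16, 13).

(3, 20)

Repeated addition: build up to 8P.
2P: tangent at (16, 13): λ = (3·16² + 16)/(2·13) ≡ 2/3. 3⁻¹ ≡ 8 (mod 23), so λ ≡ 2·8 ≡ 16.
  x = λ² - 16 - 16 = 256 - 32 ≡ 17; y = λ·(16 - 17) - 13 ≡ 17. → (17, 17)
3P: (17, 17) + (16, 13). λ = (13 - 17)/(16 - 17) ≡ 19/22 mod 23. 22⁻¹ ≡ 22 (mod 23), so λ ≡ 4.
  x = λ² - 17 - 16 = 16 - 33 ≡ 6; y = λ·(17 - 6) - 17 ≡ 4. → (6, 4)
4P: (6, 4) + (16, 13). λ = (13 - 4)/(16 - 6) ≡ 9/10 mod 23. 10⁻¹ ≡ 7 (mod 23), so λ ≡ 17.
  x = λ² - 6 - 16 = 289 - 22 ≡ 14; y = λ·(6 - 14) - 4 ≡ 21. → (14, 21)
5P: (14, 21) + (16, 13). λ = (13 - 21)/(16 - 14) ≡ 15/2 mod 23. 2⁻¹ ≡ 12 (mod 23), so λ ≡ 19.
  x = λ² - 14 - 16 = 361 - 30 ≡ 9; y = λ·(14 - 9) - 21 ≡ 5. → (9, 5)
6P: (9, 5) + (16, 13). λ = (13 - 5)/(16 - 9) ≡ 8/7 mod 23. 7⁻¹ ≡ 10 (mod 23) since 7·10 = 70 ≡ 1, so λ ≡ 11.
  x = λ² - 9 - 16 = 121 - 25 ≡ 4; y = λ·(9 - 4) - 5 ≡ 4. → (4, 4)
7P: (4, 4) + (16, 13). λ = (13 - 4)/(16 - 4) ≡ 9/12 mod 23. 12⁻¹ ≡ 2 (mod 23), so λ ≡ 18.
  x = λ² - 4 - 16 = 324 - 20 ≡ 5; y = λ·(4 - 5) - 4 ≡ 1. → (5, 1)
8P: (5, 1) + (16, 13). λ = (13 - 1)/(16 - 5) ≡ 12/11 mod 23. 11⁻¹ ≡ 21 (mod 23) since 11·21 = 231 ≡ 1, so λ ≡ 22.
  x = λ² - 5 - 16 = 484 - 21 ≡ 3; y = λ·(5 - 3) - 1 ≡ 20. → (3, 20)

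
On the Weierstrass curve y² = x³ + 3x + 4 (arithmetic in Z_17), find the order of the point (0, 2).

10

2P: tangent at (0, 2): λ = (3·0² + 3)/(2·2) ≡ 3/4. 4⁻¹ ≡ 13 (mod 17) since 4·13 = 52 ≡ 1, so λ ≡ 3·13 ≡ 5.
  x = λ² - 0 - 0 = 25 - 0 ≡ 8; y = λ·(0 - 8) - 2 ≡ 9. → (8, 9)
3P: (8, 9) + (0, 2). λ = (2 - 9)/(0 - 8) ≡ 10/9 mod 17. 9⁻¹ ≡ 2 (mod 17), so λ ≡ 3.
  x = λ² - 8 - 0 = 9 - 8 ≡ 1; y = λ·(8 - 1) - 9 ≡ 12. → (1, 12)
4P: (1, 12) + (0, 2). λ = (2 - 12)/(0 - 1) ≡ 7/16 mod 17. 16⁻¹ ≡ 16 (mod 17), so λ ≡ 10.
  x = λ² - 1 - 0 = 100 - 1 ≡ 14; y = λ·(1 - 14) - 12 ≡ 11. → (14, 11)
5P: (14, 11) + (0, 2). λ = (2 - 11)/(0 - 14) ≡ 8/3 mod 17. 3⁻¹ ≡ 6 (mod 17) since 3·6 = 18 ≡ 1, so λ ≡ 14.
  x = λ² - 14 - 0 = 196 - 14 ≡ 12; y = λ·(14 - 12) - 11 ≡ 0. → (12, 0)
6P: (12, 0) + (0, 2). λ = (2 - 0)/(0 - 12) ≡ 2/5 mod 17. 5⁻¹ ≡ 7 (mod 17) since 5·7 = 35 ≡ 1, so λ ≡ 14.
  x = λ² - 12 - 0 = 196 - 12 ≡ 14; y = λ·(12 - 14) - 0 ≡ 6. → (14, 6)
7P: (14, 6) + (0, 2). λ = (2 - 6)/(0 - 14) ≡ 13/3 mod 17. 3⁻¹ ≡ 6 (mod 17), so λ ≡ 10.
  x = λ² - 14 - 0 = 100 - 14 ≡ 1; y = λ·(14 - 1) - 6 ≡ 5. → (1, 5)
8P: (1, 5) + (0, 2). λ = (2 - 5)/(0 - 1) ≡ 14/16 mod 17. 16⁻¹ ≡ 16 (mod 17), so λ ≡ 3.
  x = λ² - 1 - 0 = 9 - 1 ≡ 8; y = λ·(1 - 8) - 5 ≡ 8. → (8, 8)
9P: (8, 8) + (0, 2). λ = (2 - 8)/(0 - 8) ≡ 11/9 mod 17. 9⁻¹ ≡ 2 (mod 17) since 9·2 = 18 ≡ 1, so λ ≡ 5.
  x = λ² - 8 - 0 = 25 - 8 ≡ 0; y = λ·(8 - 0) - 8 ≡ 15. → (0, 15)
10P: (0, 15) + (0, 2): same x and y₁ ≡ -y₂, so the sum is ∞.
10P = ∞, so the order is 10.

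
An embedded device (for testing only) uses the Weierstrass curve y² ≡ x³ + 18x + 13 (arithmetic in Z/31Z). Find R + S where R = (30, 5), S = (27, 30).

(30, 5) + (27, 30). λ = (30 - 5)/(27 - 30) ≡ 25/28 mod 31. 28⁻¹ ≡ 10 (mod 31), so λ ≡ 2.
  x = λ² - 30 - 27 = 4 - 57 ≡ 9; y = λ·(30 - 9) - 5 ≡ 6. → (9, 6)

(9, 6)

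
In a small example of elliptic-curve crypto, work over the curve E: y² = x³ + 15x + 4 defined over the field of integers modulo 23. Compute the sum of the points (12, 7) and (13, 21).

(10, 21)

(12, 7) + (13, 21). λ = (21 - 7)/(13 - 12) ≡ 14/1 mod 23. 1⁻¹ ≡ 1 (mod 23), so λ ≡ 14.
  x = λ² - 12 - 13 = 196 - 25 ≡ 10; y = λ·(12 - 10) - 7 ≡ 21. → (10, 21)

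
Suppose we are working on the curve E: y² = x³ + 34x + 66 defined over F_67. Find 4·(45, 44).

Write Q = (45, 44).
Repeated addition: build up to 4Q.
2Q: tangent at (45, 44): λ = (3·45² + 34)/(2·44) ≡ 12/21. 21⁻¹ ≡ 16 (mod 67), so λ ≡ 12·16 ≡ 58.
  x = λ² - 45 - 45 = 3364 - 90 ≡ 58; y = λ·(45 - 58) - 44 ≡ 6. → (58, 6)
3Q: (58, 6) + (45, 44). λ = (44 - 6)/(45 - 58) ≡ 38/54 mod 67. 54⁻¹ ≡ 36 (mod 67), so λ ≡ 28.
  x = λ² - 58 - 45 = 784 - 103 ≡ 11; y = λ·(58 - 11) - 6 ≡ 37. → (11, 37)
4Q: (11, 37) + (45, 44). λ = (44 - 37)/(45 - 11) ≡ 7/34 mod 67. 34⁻¹ ≡ 2 (mod 67), so λ ≡ 14.
  x = λ² - 11 - 45 = 196 - 56 ≡ 6; y = λ·(11 - 6) - 37 ≡ 33. → (6, 33)

(6, 33)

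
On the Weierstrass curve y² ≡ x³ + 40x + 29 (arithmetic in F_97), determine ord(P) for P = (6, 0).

2P: (6, 0) + (6, 0): same x and y₁ ≡ -y₂, so the sum is ∞.
2P = ∞, so the order is 2.

2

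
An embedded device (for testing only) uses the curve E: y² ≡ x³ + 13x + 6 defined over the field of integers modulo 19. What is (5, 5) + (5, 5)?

tangent at (5, 5): λ = (3·5² + 13)/(2·5) ≡ 12/10. 10⁻¹ ≡ 2 (mod 19), so λ ≡ 12·2 ≡ 5.
  x = λ² - 5 - 5 = 25 - 10 ≡ 15; y = λ·(5 - 15) - 5 ≡ 2. → (15, 2)

(15, 2)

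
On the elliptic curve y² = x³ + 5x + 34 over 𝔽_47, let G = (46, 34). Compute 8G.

(29, 38)

Double-and-add on 8 = (1000)₂. Start with G = (46, 34) for the leading 1-bit.
double: tangent at (46, 34): λ = (3·46² + 5)/(2·34) ≡ 8/21. 21⁻¹ ≡ 9 (mod 47), so λ ≡ 8·9 ≡ 25.
  x = λ² - 46 - 46 = 625 - 92 ≡ 16; y = λ·(46 - 16) - 34 ≡ 11. → (16, 11)
double: tangent at (16, 11): λ = (3·16² + 5)/(2·11) ≡ 21/22. 22⁻¹ ≡ 15 (mod 47) since 22·15 = 330 ≡ 1, so λ ≡ 21·15 ≡ 33.
  x = λ² - 16 - 16 = 1089 - 32 ≡ 23; y = λ·(16 - 23) - 11 ≡ 40. → (23, 40)
double: tangent at (23, 40): λ = (3·23² + 5)/(2·40) ≡ 41/33. 33⁻¹ ≡ 10 (mod 47), so λ ≡ 41·10 ≡ 34.
  x = λ² - 23 - 23 = 1156 - 46 ≡ 29; y = λ·(23 - 29) - 40 ≡ 38. → (29, 38)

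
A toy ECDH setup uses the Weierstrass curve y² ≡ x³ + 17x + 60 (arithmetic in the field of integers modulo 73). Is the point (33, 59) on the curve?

y² = 59² ≡ 50; x³ + 17x + 60 = 36558 ≡ 58 (mod 73). 50 ≠ 58.

no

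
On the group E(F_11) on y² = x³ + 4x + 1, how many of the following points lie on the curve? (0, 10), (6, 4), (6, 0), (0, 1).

(0, 10): 10² ≡ 1, rhs ≡ 1 → on.
(6, 4): 4² ≡ 5, rhs ≡ 10 → off.
(6, 0): 0² ≡ 0, rhs ≡ 10 → off.
(0, 1): 1² ≡ 1, rhs ≡ 1 → on.

2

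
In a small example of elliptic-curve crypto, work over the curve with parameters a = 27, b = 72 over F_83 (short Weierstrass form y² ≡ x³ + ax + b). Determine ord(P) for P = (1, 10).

6

2P: tangent at (1, 10): λ = (3·1² + 27)/(2·10) ≡ 30/20. 20⁻¹ ≡ 54 (mod 83), so λ ≡ 30·54 ≡ 43.
  x = λ² - 1 - 1 = 1849 - 2 ≡ 21; y = λ·(1 - 21) - 10 ≡ 43. → (21, 43)
3P: (21, 43) + (1, 10). λ = (10 - 43)/(1 - 21) ≡ 50/63 mod 83. 63⁻¹ ≡ 29 (mod 83), so λ ≡ 39.
  x = λ² - 21 - 1 = 1521 - 22 ≡ 5; y = λ·(21 - 5) - 43 ≡ 0. → (5, 0)
4P: (5, 0) + (1, 10). λ = (10 - 0)/(1 - 5) ≡ 10/79 mod 83. 79⁻¹ ≡ 62 (mod 83), so λ ≡ 39.
  x = λ² - 5 - 1 = 1521 - 6 ≡ 21; y = λ·(5 - 21) - 0 ≡ 40. → (21, 40)
5P: (21, 40) + (1, 10). λ = (10 - 40)/(1 - 21) ≡ 53/63 mod 83. 63⁻¹ ≡ 29 (mod 83), so λ ≡ 43.
  x = λ² - 21 - 1 = 1849 - 22 ≡ 1; y = λ·(21 - 1) - 40 ≡ 73. → (1, 73)
6P: (1, 73) + (1, 10): same x and y₁ ≡ -y₂, so the sum is 𝒪.
6P = 𝒪, so the order is 6.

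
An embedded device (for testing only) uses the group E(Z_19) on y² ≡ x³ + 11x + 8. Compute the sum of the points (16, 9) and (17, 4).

(16, 9) + (17, 4). λ = (4 - 9)/(17 - 16) ≡ 14/1 mod 19. 1⁻¹ ≡ 1 (mod 19), so λ ≡ 14.
  x = λ² - 16 - 17 = 196 - 33 ≡ 11; y = λ·(16 - 11) - 9 ≡ 4. → (11, 4)

(11, 4)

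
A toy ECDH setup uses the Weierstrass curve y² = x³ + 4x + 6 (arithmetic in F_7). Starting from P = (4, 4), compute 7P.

Repeated addition: build up to 7P.
2P: tangent at (4, 4): λ = (3·4² + 4)/(2·4) ≡ 3/1. 1⁻¹ ≡ 1 (mod 7) since 1·1 = 1 ≡ 1, so λ ≡ 3·1 ≡ 3.
  x = λ² - 4 - 4 = 9 - 8 ≡ 1; y = λ·(4 - 1) - 4 ≡ 5. → (1, 5)
3P: (1, 5) + (4, 4). λ = (4 - 5)/(4 - 1) ≡ 6/3 mod 7. 3⁻¹ ≡ 5 (mod 7) since 3·5 = 15 ≡ 1, so λ ≡ 2.
  x = λ² - 1 - 4 = 4 - 5 ≡ 6; y = λ·(1 - 6) - 5 ≡ 6. → (6, 6)
4P: (6, 6) + (4, 4). λ = (4 - 6)/(4 - 6) ≡ 5/5 mod 7. 5⁻¹ ≡ 3 (mod 7) since 5·3 = 15 ≡ 1, so λ ≡ 1.
  x = λ² - 6 - 4 = 1 - 10 ≡ 5; y = λ·(6 - 5) - 6 ≡ 2. → (5, 2)
5P: (5, 2) + (4, 4). λ = (4 - 2)/(4 - 5) ≡ 2/6 mod 7. 6⁻¹ ≡ 6 (mod 7) since 6·6 = 36 ≡ 1, so λ ≡ 5.
  x = λ² - 5 - 4 = 25 - 9 ≡ 2; y = λ·(5 - 2) - 2 ≡ 6. → (2, 6)
6P: (2, 6) + (4, 4). λ = (4 - 6)/(4 - 2) ≡ 5/2 mod 7. 2⁻¹ ≡ 4 (mod 7) since 2·4 = 8 ≡ 1, so λ ≡ 6.
  x = λ² - 2 - 4 = 36 - 6 ≡ 2; y = λ·(2 - 2) - 6 ≡ 1. → (2, 1)
7P: (2, 1) + (4, 4). λ = (4 - 1)/(4 - 2) ≡ 3/2 mod 7. 2⁻¹ ≡ 4 (mod 7) since 2·4 = 8 ≡ 1, so λ ≡ 5.
  x = λ² - 2 - 4 = 25 - 6 ≡ 5; y = λ·(2 - 5) - 1 ≡ 5. → (5, 5)

(5, 5)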